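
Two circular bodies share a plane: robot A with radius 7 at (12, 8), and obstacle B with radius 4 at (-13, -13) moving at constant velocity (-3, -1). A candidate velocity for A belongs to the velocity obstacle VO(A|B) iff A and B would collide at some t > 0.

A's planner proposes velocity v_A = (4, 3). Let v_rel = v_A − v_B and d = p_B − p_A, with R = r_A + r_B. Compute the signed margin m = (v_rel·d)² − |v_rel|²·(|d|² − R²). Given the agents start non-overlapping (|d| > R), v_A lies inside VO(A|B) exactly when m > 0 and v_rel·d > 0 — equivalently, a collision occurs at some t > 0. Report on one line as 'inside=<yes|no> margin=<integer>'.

d = (-25, -21),  |d|² = 1066;  R = 7+4 = 11,  c = 1066−11² = 945
v_rel = (7, 4),  |v_rel|² = 65;  v_rel·d = (7)·(-25) + (4)·(-21) = -259
65·t² + 518·t + 945 = 0  ⇒  m = (-259)² − 65·945 = 5656
m = 5656 > 0,  v_rel·d = -259 < 0  ⇒  outside

inside=no margin=5656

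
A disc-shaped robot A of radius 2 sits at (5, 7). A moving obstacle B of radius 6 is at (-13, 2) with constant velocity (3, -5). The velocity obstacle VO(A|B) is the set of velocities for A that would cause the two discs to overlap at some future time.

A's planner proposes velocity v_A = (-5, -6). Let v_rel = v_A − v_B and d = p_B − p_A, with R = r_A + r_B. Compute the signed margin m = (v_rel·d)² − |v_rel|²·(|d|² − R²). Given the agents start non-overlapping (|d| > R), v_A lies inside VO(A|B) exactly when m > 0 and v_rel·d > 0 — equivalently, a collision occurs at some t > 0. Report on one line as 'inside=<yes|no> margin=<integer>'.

d = (-18, -5),  |d|² = 349;  R = 2+6 = 8,  c = 349−8² = 285
v_rel = (-8, -1),  |v_rel|² = 65;  v_rel·d = (-8)·(-18) + (-1)·(-5) = 149
65·t² − 298·t + 285 = 0  ⇒  m = 149² − 65·285 = 3676
m = 3676 > 0,  v_rel·d = 149 > 0  ⇒  inside

inside=yes margin=3676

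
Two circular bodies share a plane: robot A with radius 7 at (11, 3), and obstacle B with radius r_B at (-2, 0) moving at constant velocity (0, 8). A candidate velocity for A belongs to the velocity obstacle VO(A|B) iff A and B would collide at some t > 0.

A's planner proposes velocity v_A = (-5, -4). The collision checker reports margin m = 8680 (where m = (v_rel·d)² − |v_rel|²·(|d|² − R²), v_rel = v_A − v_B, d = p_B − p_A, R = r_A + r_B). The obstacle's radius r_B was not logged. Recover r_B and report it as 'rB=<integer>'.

m = 8680
d = (-13, -3);  v_rel = (-5, -12),  |v_rel|² = 169
v_rel×d = (-5)·(-3) − (-12)·(-13) = -141
since m = R²·169 − (-141)²:  R² = (19881 + 8680) / 169 = 169
R = √169 = 13  ⇒  r_B = 13 − 7 = 6

rB=6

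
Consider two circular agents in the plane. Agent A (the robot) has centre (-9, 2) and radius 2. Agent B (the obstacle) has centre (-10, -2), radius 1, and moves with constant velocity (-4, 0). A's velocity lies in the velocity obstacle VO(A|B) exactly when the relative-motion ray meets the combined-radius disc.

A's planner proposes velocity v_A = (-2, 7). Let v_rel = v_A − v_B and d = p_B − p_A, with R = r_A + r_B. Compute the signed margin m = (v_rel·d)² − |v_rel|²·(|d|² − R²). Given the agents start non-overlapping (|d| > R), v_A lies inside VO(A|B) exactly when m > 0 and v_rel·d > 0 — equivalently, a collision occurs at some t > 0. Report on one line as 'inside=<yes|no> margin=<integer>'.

d = (-1, -4),  |d|² = 17;  R = 2+1 = 3,  c = 17−3² = 8
v_rel = (2, 7),  |v_rel|² = 53;  v_rel·d = (2)·(-1) + (7)·(-4) = -30
53·t² + 60·t + 8 = 0  ⇒  m = (-30)² − 53·8 = 476
m = 476 > 0,  v_rel·d = -30 < 0  ⇒  outside

inside=no margin=476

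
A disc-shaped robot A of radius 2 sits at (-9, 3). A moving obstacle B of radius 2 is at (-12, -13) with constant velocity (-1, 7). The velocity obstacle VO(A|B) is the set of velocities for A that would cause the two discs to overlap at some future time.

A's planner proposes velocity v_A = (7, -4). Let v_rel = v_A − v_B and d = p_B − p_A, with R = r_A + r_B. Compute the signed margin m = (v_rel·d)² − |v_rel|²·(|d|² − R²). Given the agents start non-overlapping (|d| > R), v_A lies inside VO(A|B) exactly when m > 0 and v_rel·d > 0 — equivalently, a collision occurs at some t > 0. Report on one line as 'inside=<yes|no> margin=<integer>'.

d = (-3, -16),  |d|² = 265;  R = 2+2 = 4,  c = 265−4² = 249
v_rel = (8, -11),  |v_rel|² = 185;  v_rel·d = (8)·(-3) + (-11)·(-16) = 152
185·t² − 304·t + 249 = 0  ⇒  m = 152² − 185·249 = -22961
m = -22961 < 0,  v_rel·d = 152 > 0  ⇒  outside

inside=no margin=-22961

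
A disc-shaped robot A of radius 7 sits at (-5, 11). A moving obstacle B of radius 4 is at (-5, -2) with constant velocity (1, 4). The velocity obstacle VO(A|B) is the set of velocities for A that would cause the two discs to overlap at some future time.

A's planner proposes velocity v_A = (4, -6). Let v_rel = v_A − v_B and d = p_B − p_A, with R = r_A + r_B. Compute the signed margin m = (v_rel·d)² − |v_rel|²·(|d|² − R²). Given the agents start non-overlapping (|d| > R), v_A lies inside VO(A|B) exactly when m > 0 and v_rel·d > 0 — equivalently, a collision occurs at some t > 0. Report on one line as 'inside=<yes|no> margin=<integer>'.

d = (0, -13),  |d|² = 169;  R = 7+4 = 11,  c = 169−11² = 48
v_rel = (3, -10),  |v_rel|² = 109;  v_rel·d = (3)·(0) + (-10)·(-13) = 130
109·t² − 260·t + 48 = 0  ⇒  m = 130² − 109·48 = 11668
m = 11668 > 0,  v_rel·d = 130 > 0  ⇒  inside

inside=yes margin=11668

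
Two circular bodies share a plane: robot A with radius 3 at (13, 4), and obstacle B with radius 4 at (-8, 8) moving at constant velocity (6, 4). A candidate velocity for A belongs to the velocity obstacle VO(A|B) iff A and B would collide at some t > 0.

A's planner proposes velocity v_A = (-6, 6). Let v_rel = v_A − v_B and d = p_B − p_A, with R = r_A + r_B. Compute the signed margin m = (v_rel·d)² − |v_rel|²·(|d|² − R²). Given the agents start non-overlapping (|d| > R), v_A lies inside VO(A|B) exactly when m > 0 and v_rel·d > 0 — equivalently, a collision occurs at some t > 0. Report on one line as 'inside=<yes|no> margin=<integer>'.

d = (-21, 4),  |d|² = 457;  R = 3+4 = 7,  c = 457−7² = 408
v_rel = (-12, 2),  |v_rel|² = 148;  v_rel·d = (-12)·(-21) + (2)·(4) = 260
148·t² − 520·t + 408 = 0  ⇒  m = 260² − 148·408 = 7216
m = 7216 > 0,  v_rel·d = 260 > 0  ⇒  inside

inside=yes margin=7216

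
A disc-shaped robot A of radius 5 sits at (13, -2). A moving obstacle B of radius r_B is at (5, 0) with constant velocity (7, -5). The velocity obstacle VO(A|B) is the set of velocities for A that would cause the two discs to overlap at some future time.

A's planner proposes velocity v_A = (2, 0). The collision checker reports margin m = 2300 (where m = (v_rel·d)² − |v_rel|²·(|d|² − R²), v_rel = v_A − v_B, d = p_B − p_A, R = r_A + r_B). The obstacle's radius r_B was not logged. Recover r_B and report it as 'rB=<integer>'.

m = 2300
d = (-8, 2);  v_rel = (-5, 5),  |v_rel|² = 50
v_rel×d = (-5)·(2) − (5)·(-8) = 30
since m = R²·50 − 30²:  R² = (900 + 2300) / 50 = 64
R = √64 = 8  ⇒  r_B = 8 − 5 = 3

rB=3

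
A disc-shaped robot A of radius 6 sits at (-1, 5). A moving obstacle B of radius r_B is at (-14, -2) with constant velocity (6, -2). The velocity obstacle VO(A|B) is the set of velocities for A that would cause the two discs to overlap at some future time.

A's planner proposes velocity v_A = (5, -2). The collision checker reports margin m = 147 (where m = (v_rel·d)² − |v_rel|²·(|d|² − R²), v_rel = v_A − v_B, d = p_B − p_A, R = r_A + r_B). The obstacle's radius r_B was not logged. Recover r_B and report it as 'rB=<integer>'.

m = 147
d = (-13, -7);  v_rel = (-1, 0),  |v_rel|² = 1
v_rel×d = (-1)·(-7) − (0)·(-13) = 7
since m = R²·1 − 7²:  R² = (49 + 147) / 1 = 196
R = √196 = 14  ⇒  r_B = 14 − 6 = 8

rB=8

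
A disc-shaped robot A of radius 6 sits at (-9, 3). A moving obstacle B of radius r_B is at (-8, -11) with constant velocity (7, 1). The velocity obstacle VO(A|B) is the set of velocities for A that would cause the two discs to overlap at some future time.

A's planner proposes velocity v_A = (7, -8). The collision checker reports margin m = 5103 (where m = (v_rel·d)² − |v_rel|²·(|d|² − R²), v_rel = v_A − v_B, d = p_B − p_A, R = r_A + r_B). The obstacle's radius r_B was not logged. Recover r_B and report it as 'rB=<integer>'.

m = 5103
d = (1, -14);  v_rel = (0, -9),  |v_rel|² = 81
v_rel×d = (0)·(-14) − (-9)·(1) = 9
since m = R²·81 − 9²:  R² = (81 + 5103) / 81 = 64
R = √64 = 8  ⇒  r_B = 8 − 6 = 2

rB=2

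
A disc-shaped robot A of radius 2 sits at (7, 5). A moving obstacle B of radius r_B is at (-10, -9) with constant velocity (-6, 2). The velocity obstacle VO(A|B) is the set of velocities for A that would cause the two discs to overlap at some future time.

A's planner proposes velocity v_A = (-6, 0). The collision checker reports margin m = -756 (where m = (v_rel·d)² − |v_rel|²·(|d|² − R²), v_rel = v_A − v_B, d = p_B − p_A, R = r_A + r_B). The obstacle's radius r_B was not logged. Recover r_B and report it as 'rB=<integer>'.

m = -756
d = (-17, -14);  v_rel = (0, -2),  |v_rel|² = 4
v_rel×d = (0)·(-14) − (-2)·(-17) = -34
since m = R²·4 − (-34)²:  R² = (1156 + -756) / 4 = 100
R = √100 = 10  ⇒  r_B = 10 − 2 = 8

rB=8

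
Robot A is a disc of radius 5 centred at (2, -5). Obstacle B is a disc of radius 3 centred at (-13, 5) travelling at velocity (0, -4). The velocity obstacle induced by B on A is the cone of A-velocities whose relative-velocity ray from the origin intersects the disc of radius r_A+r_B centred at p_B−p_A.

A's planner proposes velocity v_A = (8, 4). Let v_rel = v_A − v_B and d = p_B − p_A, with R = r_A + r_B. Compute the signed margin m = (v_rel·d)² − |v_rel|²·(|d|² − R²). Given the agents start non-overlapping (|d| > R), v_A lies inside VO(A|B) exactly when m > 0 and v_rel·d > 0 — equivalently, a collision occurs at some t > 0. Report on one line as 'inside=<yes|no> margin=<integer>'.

d = (-15, 10),  |d|² = 325;  R = 5+3 = 8,  c = 325−8² = 261
v_rel = (8, 8),  |v_rel|² = 128;  v_rel·d = (8)·(-15) + (8)·(10) = -40
128·t² + 80·t + 261 = 0  ⇒  m = (-40)² − 128·261 = -31808
m = -31808 < 0,  v_rel·d = -40 < 0  ⇒  outside

inside=no margin=-31808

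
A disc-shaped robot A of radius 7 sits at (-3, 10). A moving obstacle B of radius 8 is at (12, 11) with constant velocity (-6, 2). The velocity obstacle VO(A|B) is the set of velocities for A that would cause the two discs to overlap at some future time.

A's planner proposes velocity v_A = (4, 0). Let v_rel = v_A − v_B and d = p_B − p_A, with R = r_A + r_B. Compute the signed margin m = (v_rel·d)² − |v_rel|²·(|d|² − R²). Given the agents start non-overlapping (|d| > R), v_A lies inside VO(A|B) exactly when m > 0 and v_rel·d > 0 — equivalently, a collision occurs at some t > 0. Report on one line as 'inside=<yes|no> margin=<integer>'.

d = (15, 1),  |d|² = 226;  R = 7+8 = 15,  c = 226−15² = 1
v_rel = (10, -2),  |v_rel|² = 104;  v_rel·d = (10)·(15) + (-2)·(1) = 148
104·t² − 296·t + 1 = 0  ⇒  m = 148² − 104·1 = 21800
m = 21800 > 0,  v_rel·d = 148 > 0  ⇒  inside

inside=yes margin=21800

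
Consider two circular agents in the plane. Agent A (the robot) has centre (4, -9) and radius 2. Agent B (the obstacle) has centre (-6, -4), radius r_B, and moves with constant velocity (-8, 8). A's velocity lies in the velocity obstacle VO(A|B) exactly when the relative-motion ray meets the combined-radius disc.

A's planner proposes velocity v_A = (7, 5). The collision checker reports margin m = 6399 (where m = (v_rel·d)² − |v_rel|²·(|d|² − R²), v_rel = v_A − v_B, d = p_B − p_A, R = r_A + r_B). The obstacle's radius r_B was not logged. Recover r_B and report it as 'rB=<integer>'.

m = 6399
d = (-10, 5);  v_rel = (15, -3),  |v_rel|² = 234
v_rel×d = (15)·(5) − (-3)·(-10) = 45
since m = R²·234 − 45²:  R² = (2025 + 6399) / 234 = 36
R = √36 = 6  ⇒  r_B = 6 − 2 = 4

rB=4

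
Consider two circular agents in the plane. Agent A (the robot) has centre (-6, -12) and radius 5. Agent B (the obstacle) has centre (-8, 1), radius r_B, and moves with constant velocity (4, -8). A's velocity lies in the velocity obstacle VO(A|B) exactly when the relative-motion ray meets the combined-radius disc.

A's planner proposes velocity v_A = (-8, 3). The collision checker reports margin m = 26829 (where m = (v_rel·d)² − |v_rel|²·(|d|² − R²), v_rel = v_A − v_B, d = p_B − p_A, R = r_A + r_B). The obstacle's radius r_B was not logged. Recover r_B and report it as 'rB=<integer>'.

m = 26829
d = (-2, 13);  v_rel = (-12, 11),  |v_rel|² = 265
v_rel×d = (-12)·(13) − (11)·(-2) = -134
since m = R²·265 − (-134)²:  R² = (17956 + 26829) / 265 = 169
R = √169 = 13  ⇒  r_B = 13 − 5 = 8

rB=8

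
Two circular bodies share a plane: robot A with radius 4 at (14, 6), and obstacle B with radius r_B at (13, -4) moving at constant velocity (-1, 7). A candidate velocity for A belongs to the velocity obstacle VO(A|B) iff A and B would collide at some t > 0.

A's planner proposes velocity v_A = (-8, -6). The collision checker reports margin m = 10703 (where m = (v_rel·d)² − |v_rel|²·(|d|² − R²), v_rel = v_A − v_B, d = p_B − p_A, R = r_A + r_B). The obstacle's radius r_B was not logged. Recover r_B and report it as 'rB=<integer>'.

m = 10703
d = (-1, -10);  v_rel = (-7, -13),  |v_rel|² = 218
v_rel×d = (-7)·(-10) − (-13)·(-1) = 57
since m = R²·218 − 57²:  R² = (3249 + 10703) / 218 = 64
R = √64 = 8  ⇒  r_B = 8 − 4 = 4

rB=4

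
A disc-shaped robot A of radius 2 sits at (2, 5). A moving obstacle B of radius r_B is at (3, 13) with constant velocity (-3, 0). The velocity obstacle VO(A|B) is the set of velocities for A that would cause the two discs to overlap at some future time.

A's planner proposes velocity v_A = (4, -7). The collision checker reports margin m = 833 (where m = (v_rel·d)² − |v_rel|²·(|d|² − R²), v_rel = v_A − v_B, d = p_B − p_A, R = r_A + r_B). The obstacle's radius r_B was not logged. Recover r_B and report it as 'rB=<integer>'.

m = 833
d = (1, 8);  v_rel = (7, -7),  |v_rel|² = 98
v_rel×d = (7)·(8) − (-7)·(1) = 63
since m = R²·98 − 63²:  R² = (3969 + 833) / 98 = 49
R = √49 = 7  ⇒  r_B = 7 − 2 = 5

rB=5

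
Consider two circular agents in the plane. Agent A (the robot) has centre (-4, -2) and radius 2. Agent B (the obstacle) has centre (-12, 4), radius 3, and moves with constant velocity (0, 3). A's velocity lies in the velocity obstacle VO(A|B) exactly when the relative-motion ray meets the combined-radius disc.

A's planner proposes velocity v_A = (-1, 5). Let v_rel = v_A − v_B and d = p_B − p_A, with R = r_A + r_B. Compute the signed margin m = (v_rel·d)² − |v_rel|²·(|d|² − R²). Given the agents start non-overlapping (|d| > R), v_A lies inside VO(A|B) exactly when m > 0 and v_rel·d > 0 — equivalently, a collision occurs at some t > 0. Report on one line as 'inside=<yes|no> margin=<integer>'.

d = (-8, 6),  |d|² = 100;  R = 2+3 = 5,  c = 100−5² = 75
v_rel = (-1, 2),  |v_rel|² = 5;  v_rel·d = (-1)·(-8) + (2)·(6) = 20
5·t² − 40·t + 75 = 0  ⇒  m = 20² − 5·75 = 25
m = 25 > 0,  v_rel·d = 20 > 0  ⇒  inside

inside=yes margin=25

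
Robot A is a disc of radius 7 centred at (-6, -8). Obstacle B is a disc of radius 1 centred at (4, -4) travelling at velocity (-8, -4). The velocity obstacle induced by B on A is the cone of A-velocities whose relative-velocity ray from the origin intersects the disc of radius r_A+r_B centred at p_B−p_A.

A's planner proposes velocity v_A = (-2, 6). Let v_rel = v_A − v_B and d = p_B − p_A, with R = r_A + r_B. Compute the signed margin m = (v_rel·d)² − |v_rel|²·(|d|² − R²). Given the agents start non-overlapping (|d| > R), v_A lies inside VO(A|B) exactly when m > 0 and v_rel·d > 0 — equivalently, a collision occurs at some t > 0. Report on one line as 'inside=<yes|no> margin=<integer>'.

d = (10, 4),  |d|² = 116;  R = 7+1 = 8,  c = 116−8² = 52
v_rel = (6, 10),  |v_rel|² = 136;  v_rel·d = (6)·(10) + (10)·(4) = 100
136·t² − 200·t + 52 = 0  ⇒  m = 100² − 136·52 = 2928
m = 2928 > 0,  v_rel·d = 100 > 0  ⇒  inside

inside=yes margin=2928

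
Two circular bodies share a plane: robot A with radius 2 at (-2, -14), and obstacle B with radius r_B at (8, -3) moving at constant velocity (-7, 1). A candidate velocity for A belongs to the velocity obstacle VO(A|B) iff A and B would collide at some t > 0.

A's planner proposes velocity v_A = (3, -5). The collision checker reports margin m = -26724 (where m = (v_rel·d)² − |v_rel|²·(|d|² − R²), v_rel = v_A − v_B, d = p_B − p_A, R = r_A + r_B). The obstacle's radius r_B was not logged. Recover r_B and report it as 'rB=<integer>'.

m = -26724
d = (10, 11);  v_rel = (10, -6),  |v_rel|² = 136
v_rel×d = (10)·(11) − (-6)·(10) = 170
since m = R²·136 − 170²:  R² = (28900 + -26724) / 136 = 16
R = √16 = 4  ⇒  r_B = 4 − 2 = 2

rB=2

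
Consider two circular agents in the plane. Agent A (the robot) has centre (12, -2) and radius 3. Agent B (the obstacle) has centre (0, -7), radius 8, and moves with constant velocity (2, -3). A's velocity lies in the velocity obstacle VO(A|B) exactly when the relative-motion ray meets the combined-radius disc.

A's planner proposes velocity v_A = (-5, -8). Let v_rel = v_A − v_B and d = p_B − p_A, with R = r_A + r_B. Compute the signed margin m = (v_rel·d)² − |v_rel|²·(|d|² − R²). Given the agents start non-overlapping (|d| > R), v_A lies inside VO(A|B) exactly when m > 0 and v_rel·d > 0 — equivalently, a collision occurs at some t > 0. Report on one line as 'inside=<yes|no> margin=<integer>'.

d = (-12, -5),  |d|² = 169;  R = 3+8 = 11,  c = 169−11² = 48
v_rel = (-7, -5),  |v_rel|² = 74;  v_rel·d = (-7)·(-12) + (-5)·(-5) = 109
74·t² − 218·t + 48 = 0  ⇒  m = 109² − 74·48 = 8329
m = 8329 > 0,  v_rel·d = 109 > 0  ⇒  inside

inside=yes margin=8329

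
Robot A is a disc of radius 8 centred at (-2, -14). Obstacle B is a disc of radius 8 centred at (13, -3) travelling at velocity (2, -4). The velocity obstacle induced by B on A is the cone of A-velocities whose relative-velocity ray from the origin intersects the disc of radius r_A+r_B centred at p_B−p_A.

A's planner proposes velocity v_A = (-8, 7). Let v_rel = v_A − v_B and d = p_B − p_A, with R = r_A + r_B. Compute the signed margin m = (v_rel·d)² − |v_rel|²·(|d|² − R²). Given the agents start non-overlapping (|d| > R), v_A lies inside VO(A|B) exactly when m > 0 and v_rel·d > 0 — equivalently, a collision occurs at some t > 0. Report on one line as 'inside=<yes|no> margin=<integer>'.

d = (15, 11),  |d|² = 346;  R = 8+8 = 16,  c = 346−16² = 90
v_rel = (-10, 11),  |v_rel|² = 221;  v_rel·d = (-10)·(15) + (11)·(11) = -29
221·t² + 58·t + 90 = 0  ⇒  m = (-29)² − 221·90 = -19049
m = -19049 < 0,  v_rel·d = -29 < 0  ⇒  outside

inside=no margin=-19049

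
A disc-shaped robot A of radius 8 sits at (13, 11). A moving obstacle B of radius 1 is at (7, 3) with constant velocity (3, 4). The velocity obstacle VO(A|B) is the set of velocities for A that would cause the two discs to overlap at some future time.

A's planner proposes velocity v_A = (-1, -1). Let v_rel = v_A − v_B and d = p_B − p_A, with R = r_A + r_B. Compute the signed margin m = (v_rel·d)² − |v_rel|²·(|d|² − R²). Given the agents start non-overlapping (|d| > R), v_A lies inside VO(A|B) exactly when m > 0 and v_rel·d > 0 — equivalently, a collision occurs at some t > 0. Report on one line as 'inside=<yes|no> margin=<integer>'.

d = (-6, -8),  |d|² = 100;  R = 8+1 = 9,  c = 100−9² = 19
v_rel = (-4, -5),  |v_rel|² = 41;  v_rel·d = (-4)·(-6) + (-5)·(-8) = 64
41·t² − 128·t + 19 = 0  ⇒  m = 64² − 41·19 = 3317
m = 3317 > 0,  v_rel·d = 64 > 0  ⇒  inside

inside=yes margin=3317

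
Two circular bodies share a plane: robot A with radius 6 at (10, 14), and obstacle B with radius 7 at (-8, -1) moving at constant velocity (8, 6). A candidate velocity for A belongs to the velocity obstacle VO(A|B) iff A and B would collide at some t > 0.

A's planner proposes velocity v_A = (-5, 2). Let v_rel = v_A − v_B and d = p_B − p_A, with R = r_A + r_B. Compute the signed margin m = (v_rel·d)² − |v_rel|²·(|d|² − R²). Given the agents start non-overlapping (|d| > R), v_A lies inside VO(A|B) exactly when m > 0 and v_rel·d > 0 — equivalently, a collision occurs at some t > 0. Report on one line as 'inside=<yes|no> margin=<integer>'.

d = (-18, -15),  |d|² = 549;  R = 6+7 = 13,  c = 549−13² = 380
v_rel = (-13, -4),  |v_rel|² = 185;  v_rel·d = (-13)·(-18) + (-4)·(-15) = 294
185·t² − 588·t + 380 = 0  ⇒  m = 294² − 185·380 = 16136
m = 16136 > 0,  v_rel·d = 294 > 0  ⇒  inside

inside=yes margin=16136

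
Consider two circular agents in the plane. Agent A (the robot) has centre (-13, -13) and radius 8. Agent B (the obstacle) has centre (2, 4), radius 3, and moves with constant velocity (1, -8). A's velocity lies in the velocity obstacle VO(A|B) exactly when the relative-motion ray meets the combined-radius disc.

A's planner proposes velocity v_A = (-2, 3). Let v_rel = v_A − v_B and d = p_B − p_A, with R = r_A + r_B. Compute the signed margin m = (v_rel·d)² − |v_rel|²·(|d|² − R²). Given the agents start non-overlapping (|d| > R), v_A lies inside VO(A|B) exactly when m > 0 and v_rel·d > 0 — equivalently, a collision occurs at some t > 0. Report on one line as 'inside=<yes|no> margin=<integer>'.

d = (15, 17),  |d|² = 514;  R = 8+3 = 11,  c = 514−11² = 393
v_rel = (-3, 11),  |v_rel|² = 130;  v_rel·d = (-3)·(15) + (11)·(17) = 142
130·t² − 284·t + 393 = 0  ⇒  m = 142² − 130·393 = -30926
m = -30926 < 0,  v_rel·d = 142 > 0  ⇒  outside

inside=no margin=-30926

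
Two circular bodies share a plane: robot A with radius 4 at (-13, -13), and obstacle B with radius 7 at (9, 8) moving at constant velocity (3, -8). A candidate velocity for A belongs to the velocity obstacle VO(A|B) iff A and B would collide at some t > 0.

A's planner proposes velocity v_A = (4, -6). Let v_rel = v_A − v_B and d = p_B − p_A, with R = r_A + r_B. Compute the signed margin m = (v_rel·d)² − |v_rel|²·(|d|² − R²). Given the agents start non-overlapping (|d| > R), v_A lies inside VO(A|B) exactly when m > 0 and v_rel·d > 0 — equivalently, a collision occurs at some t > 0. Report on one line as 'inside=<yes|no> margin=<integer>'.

d = (22, 21),  |d|² = 925;  R = 4+7 = 11,  c = 925−11² = 804
v_rel = (1, 2),  |v_rel|² = 5;  v_rel·d = (1)·(22) + (2)·(21) = 64
5·t² − 128·t + 804 = 0  ⇒  m = 64² − 5·804 = 76
m = 76 > 0,  v_rel·d = 64 > 0  ⇒  inside

inside=yes margin=76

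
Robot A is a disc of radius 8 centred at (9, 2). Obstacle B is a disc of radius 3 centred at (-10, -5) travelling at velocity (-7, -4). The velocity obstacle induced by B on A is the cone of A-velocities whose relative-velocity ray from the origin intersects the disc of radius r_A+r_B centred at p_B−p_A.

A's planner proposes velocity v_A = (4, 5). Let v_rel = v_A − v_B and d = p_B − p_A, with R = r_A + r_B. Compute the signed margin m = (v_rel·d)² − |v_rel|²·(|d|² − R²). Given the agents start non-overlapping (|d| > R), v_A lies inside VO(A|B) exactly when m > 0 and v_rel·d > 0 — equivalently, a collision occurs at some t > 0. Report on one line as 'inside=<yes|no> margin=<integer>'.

d = (-19, -7),  |d|² = 410;  R = 8+3 = 11,  c = 410−11² = 289
v_rel = (11, 9),  |v_rel|² = 202;  v_rel·d = (11)·(-19) + (9)·(-7) = -272
202·t² + 544·t + 289 = 0  ⇒  m = (-272)² − 202·289 = 15606
m = 15606 > 0,  v_rel·d = -272 < 0  ⇒  outside

inside=no margin=15606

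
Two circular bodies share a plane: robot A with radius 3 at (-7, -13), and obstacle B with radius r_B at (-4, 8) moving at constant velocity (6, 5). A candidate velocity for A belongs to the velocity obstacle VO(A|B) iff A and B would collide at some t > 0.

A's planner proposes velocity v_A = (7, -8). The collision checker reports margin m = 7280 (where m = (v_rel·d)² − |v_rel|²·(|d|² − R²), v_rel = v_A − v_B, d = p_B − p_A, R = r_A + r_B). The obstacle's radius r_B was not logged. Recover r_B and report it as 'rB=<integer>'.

m = 7280
d = (3, 21);  v_rel = (1, -13),  |v_rel|² = 170
v_rel×d = (1)·(21) − (-13)·(3) = 60
since m = R²·170 − 60²:  R² = (3600 + 7280) / 170 = 64
R = √64 = 8  ⇒  r_B = 8 − 3 = 5

rB=5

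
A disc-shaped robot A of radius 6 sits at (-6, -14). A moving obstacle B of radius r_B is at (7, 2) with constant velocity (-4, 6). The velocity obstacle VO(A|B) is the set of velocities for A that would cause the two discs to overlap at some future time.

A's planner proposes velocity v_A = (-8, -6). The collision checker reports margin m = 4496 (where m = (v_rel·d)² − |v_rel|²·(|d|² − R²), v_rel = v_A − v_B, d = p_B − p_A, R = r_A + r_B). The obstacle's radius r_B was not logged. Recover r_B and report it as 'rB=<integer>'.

m = 4496
d = (13, 16);  v_rel = (-4, -12),  |v_rel|² = 160
v_rel×d = (-4)·(16) − (-12)·(13) = 92
since m = R²·160 − 92²:  R² = (8464 + 4496) / 160 = 81
R = √81 = 9  ⇒  r_B = 9 − 6 = 3

rB=3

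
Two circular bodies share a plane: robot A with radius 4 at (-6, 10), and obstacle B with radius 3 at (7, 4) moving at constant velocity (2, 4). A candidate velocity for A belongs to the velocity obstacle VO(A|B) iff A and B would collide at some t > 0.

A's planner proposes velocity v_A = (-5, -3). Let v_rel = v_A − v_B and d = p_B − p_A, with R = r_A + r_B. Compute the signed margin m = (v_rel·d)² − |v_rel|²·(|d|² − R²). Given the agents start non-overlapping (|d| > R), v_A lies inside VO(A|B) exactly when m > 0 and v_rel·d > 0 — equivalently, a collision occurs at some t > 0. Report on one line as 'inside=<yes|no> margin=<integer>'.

d = (13, -6),  |d|² = 205;  R = 4+3 = 7,  c = 205−7² = 156
v_rel = (-7, -7),  |v_rel|² = 98;  v_rel·d = (-7)·(13) + (-7)·(-6) = -49
98·t² + 98·t + 156 = 0  ⇒  m = (-49)² − 98·156 = -12887
m = -12887 < 0,  v_rel·d = -49 < 0  ⇒  outside

inside=no margin=-12887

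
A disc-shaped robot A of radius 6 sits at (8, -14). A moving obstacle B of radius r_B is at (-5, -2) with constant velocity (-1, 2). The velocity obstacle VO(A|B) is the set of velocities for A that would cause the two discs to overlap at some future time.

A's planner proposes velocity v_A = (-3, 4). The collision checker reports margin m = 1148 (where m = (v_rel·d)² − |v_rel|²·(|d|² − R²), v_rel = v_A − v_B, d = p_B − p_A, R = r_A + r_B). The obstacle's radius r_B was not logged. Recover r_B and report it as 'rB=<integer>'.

m = 1148
d = (-13, 12);  v_rel = (-2, 2),  |v_rel|² = 8
v_rel×d = (-2)·(12) − (2)·(-13) = 2
since m = R²·8 − 2²:  R² = (4 + 1148) / 8 = 144
R = √144 = 12  ⇒  r_B = 12 − 6 = 6

rB=6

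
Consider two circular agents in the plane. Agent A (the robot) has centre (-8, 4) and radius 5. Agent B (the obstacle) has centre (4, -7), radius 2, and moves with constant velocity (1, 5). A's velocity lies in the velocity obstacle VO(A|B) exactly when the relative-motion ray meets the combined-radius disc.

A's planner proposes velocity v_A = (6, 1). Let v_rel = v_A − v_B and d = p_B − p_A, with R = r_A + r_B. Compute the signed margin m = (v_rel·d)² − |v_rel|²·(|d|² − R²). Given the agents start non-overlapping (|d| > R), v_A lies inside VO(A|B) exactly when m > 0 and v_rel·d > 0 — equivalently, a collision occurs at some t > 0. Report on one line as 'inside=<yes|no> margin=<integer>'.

d = (12, -11),  |d|² = 265;  R = 5+2 = 7,  c = 265−7² = 216
v_rel = (5, -4),  |v_rel|² = 41;  v_rel·d = (5)·(12) + (-4)·(-11) = 104
41·t² − 208·t + 216 = 0  ⇒  m = 104² − 41·216 = 1960
m = 1960 > 0,  v_rel·d = 104 > 0  ⇒  inside

inside=yes margin=1960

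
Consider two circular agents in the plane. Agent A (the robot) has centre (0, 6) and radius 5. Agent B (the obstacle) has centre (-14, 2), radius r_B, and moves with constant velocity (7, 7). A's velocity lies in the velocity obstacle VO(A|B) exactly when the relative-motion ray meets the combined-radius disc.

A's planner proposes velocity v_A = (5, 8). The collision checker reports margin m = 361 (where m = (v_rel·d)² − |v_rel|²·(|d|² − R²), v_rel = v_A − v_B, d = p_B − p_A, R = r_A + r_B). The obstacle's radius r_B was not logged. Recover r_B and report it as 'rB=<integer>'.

m = 361
d = (-14, -4);  v_rel = (-2, 1),  |v_rel|² = 5
v_rel×d = (-2)·(-4) − (1)·(-14) = 22
since m = R²·5 − 22²:  R² = (484 + 361) / 5 = 169
R = √169 = 13  ⇒  r_B = 13 − 5 = 8

rB=8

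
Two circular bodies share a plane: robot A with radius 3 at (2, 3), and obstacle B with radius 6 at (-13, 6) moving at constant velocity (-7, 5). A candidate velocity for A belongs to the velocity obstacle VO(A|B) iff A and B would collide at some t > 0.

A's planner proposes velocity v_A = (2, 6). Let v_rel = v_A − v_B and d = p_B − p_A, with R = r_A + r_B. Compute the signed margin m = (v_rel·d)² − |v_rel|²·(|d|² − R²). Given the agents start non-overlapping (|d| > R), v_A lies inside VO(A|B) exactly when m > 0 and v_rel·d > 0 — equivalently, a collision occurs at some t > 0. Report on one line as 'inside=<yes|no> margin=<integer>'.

d = (-15, 3),  |d|² = 234;  R = 3+6 = 9,  c = 234−9² = 153
v_rel = (9, 1),  |v_rel|² = 82;  v_rel·d = (9)·(-15) + (1)·(3) = -132
82·t² + 264·t + 153 = 0  ⇒  m = (-132)² − 82·153 = 4878
m = 4878 > 0,  v_rel·d = -132 < 0  ⇒  outside

inside=no margin=4878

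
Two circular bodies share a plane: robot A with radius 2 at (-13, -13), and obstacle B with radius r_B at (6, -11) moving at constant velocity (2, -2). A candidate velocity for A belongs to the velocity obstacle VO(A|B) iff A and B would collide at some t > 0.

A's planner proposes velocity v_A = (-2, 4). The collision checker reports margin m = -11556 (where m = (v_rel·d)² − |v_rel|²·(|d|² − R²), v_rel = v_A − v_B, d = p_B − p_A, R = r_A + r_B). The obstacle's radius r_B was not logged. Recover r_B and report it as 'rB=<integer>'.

m = -11556
d = (19, 2);  v_rel = (-4, 6),  |v_rel|² = 52
v_rel×d = (-4)·(2) − (6)·(19) = -122
since m = R²·52 − (-122)²:  R² = (14884 + -11556) / 52 = 64
R = √64 = 8  ⇒  r_B = 8 − 2 = 6

rB=6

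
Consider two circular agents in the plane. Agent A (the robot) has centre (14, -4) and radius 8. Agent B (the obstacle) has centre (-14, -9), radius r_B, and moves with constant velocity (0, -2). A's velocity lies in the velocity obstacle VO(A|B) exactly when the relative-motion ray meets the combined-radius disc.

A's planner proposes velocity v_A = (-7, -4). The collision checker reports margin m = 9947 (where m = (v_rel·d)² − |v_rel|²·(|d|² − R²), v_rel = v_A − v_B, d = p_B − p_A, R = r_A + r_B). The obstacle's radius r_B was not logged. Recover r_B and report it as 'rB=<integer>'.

m = 9947
d = (-28, -5);  v_rel = (-7, -2),  |v_rel|² = 53
v_rel×d = (-7)·(-5) − (-2)·(-28) = -21
since m = R²·53 − (-21)²:  R² = (441 + 9947) / 53 = 196
R = √196 = 14  ⇒  r_B = 14 − 8 = 6

rB=6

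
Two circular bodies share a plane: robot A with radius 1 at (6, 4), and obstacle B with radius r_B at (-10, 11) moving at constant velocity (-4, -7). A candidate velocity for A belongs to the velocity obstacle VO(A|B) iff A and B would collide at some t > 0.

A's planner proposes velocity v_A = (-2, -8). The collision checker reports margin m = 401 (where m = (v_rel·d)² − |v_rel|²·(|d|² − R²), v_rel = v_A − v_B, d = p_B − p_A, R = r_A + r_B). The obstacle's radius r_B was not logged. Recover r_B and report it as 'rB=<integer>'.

m = 401
d = (-16, 7);  v_rel = (2, -1),  |v_rel|² = 5
v_rel×d = (2)·(7) − (-1)·(-16) = -2
since m = R²·5 − (-2)²:  R² = (4 + 401) / 5 = 81
R = √81 = 9  ⇒  r_B = 9 − 1 = 8

rB=8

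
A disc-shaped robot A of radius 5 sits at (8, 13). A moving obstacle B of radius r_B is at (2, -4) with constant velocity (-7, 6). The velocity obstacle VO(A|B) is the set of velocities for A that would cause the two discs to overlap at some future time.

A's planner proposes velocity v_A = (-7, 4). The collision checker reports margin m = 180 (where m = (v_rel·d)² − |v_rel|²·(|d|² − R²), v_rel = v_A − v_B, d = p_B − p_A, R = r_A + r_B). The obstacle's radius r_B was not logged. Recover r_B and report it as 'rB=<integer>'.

m = 180
d = (-6, -17);  v_rel = (0, -2),  |v_rel|² = 4
v_rel×d = (0)·(-17) − (-2)·(-6) = -12
since m = R²·4 − (-12)²:  R² = (144 + 180) / 4 = 81
R = √81 = 9  ⇒  r_B = 9 − 5 = 4

rB=4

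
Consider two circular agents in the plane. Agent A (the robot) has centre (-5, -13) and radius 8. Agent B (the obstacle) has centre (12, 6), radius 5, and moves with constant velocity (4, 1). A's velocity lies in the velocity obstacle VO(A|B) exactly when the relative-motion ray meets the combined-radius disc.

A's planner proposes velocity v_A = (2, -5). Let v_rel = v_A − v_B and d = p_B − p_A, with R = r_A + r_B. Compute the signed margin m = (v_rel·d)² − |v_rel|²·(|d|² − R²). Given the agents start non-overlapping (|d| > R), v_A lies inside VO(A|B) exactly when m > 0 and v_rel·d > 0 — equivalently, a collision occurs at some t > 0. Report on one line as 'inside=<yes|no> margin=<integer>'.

d = (17, 19),  |d|² = 650;  R = 8+5 = 13,  c = 650−13² = 481
v_rel = (-2, -6),  |v_rel|² = 40;  v_rel·d = (-2)·(17) + (-6)·(19) = -148
40·t² + 296·t + 481 = 0  ⇒  m = (-148)² − 40·481 = 2664
m = 2664 > 0,  v_rel·d = -148 < 0  ⇒  outside

inside=no margin=2664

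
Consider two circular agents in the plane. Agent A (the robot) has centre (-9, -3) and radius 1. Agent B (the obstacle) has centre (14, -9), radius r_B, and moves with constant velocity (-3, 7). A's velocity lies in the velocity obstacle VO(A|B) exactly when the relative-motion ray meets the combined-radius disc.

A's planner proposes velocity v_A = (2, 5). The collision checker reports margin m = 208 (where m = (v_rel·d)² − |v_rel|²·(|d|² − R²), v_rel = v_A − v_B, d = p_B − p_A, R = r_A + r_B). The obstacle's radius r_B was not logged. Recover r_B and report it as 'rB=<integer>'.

m = 208
d = (23, -6);  v_rel = (5, -2),  |v_rel|² = 29
v_rel×d = (5)·(-6) − (-2)·(23) = 16
since m = R²·29 − 16²:  R² = (256 + 208) / 29 = 16
R = √16 = 4  ⇒  r_B = 4 − 1 = 3

rB=3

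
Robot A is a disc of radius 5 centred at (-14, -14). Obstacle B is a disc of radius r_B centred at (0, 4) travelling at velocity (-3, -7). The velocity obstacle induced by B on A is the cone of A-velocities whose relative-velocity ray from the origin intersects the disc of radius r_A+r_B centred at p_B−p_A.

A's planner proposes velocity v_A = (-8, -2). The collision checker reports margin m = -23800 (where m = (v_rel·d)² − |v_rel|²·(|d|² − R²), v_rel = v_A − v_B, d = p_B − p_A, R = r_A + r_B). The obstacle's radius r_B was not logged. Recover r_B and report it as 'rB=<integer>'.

m = -23800
d = (14, 18);  v_rel = (-5, 5),  |v_rel|² = 50
v_rel×d = (-5)·(18) − (5)·(14) = -160
since m = R²·50 − (-160)²:  R² = (25600 + -23800) / 50 = 36
R = √36 = 6  ⇒  r_B = 6 − 5 = 1

rB=1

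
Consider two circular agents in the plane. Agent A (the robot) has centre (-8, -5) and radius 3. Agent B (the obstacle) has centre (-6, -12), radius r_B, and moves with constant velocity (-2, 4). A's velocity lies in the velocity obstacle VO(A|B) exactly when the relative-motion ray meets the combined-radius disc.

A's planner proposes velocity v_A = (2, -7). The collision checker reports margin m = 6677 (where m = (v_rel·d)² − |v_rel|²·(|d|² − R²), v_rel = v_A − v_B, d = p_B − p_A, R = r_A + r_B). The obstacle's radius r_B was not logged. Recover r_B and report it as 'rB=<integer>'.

m = 6677
d = (2, -7);  v_rel = (4, -11),  |v_rel|² = 137
v_rel×d = (4)·(-7) − (-11)·(2) = -6
since m = R²·137 − (-6)²:  R² = (36 + 6677) / 137 = 49
R = √49 = 7  ⇒  r_B = 7 − 3 = 4

rB=4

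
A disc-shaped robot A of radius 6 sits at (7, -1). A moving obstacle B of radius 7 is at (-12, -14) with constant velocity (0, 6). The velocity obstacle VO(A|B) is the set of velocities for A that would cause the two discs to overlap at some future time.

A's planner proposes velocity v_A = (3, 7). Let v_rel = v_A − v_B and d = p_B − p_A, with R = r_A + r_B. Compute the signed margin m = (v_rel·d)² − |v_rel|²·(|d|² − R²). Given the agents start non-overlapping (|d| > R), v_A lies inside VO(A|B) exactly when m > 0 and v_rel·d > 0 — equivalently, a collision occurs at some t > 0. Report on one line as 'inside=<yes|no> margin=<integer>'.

d = (-19, -13),  |d|² = 530;  R = 6+7 = 13,  c = 530−13² = 361
v_rel = (3, 1),  |v_rel|² = 10;  v_rel·d = (3)·(-19) + (1)·(-13) = -70
10·t² + 140·t + 361 = 0  ⇒  m = (-70)² − 10·361 = 1290
m = 1290 > 0,  v_rel·d = -70 < 0  ⇒  outside

inside=no margin=1290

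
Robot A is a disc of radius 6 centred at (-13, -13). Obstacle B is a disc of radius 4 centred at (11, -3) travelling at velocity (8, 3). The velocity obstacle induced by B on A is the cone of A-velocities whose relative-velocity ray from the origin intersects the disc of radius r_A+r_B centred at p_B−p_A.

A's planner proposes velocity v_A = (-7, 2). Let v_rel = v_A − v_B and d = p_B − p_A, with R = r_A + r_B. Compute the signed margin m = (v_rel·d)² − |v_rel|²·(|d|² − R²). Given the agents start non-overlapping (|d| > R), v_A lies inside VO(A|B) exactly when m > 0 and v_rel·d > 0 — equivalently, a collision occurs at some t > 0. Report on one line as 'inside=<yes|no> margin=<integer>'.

d = (24, 10),  |d|² = 676;  R = 6+4 = 10,  c = 676−10² = 576
v_rel = (-15, -1),  |v_rel|² = 226;  v_rel·d = (-15)·(24) + (-1)·(10) = -370
226·t² + 740·t + 576 = 0  ⇒  m = (-370)² − 226·576 = 6724
m = 6724 > 0,  v_rel·d = -370 < 0  ⇒  outside

inside=no margin=6724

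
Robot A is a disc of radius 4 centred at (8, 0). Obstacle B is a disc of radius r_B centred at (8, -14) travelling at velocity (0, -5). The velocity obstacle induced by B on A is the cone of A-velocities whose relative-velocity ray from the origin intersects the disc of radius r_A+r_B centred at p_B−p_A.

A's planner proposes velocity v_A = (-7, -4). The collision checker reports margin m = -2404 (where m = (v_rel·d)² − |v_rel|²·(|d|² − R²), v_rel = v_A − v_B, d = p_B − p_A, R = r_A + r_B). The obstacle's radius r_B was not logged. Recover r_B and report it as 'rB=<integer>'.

m = -2404
d = (0, -14);  v_rel = (-7, 1),  |v_rel|² = 50
v_rel×d = (-7)·(-14) − (1)·(0) = 98
since m = R²·50 − 98²:  R² = (9604 + -2404) / 50 = 144
R = √144 = 12  ⇒  r_B = 12 − 4 = 8

rB=8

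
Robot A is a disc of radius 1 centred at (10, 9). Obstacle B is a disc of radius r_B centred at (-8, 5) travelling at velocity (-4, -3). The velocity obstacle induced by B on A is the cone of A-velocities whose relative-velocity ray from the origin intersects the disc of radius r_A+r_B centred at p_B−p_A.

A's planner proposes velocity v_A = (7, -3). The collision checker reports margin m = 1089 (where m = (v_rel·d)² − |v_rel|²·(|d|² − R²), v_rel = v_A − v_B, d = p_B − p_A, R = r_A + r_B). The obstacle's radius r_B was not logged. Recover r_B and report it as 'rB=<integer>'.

m = 1089
d = (-18, -4);  v_rel = (11, 0),  |v_rel|² = 121
v_rel×d = (11)·(-4) − (0)·(-18) = -44
since m = R²·121 − (-44)²:  R² = (1936 + 1089) / 121 = 25
R = √25 = 5  ⇒  r_B = 5 − 1 = 4

rB=4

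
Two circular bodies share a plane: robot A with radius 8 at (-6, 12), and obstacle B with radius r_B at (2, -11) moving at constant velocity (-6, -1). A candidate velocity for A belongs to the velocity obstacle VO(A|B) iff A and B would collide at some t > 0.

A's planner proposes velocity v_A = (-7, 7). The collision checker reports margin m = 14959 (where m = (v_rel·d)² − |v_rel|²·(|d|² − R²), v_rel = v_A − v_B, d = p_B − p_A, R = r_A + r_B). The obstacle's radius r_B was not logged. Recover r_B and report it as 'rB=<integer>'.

m = 14959
d = (8, -23);  v_rel = (-1, 8),  |v_rel|² = 65
v_rel×d = (-1)·(-23) − (8)·(8) = -41
since m = R²·65 − (-41)²:  R² = (1681 + 14959) / 65 = 256
R = √256 = 16  ⇒  r_B = 16 − 8 = 8

rB=8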